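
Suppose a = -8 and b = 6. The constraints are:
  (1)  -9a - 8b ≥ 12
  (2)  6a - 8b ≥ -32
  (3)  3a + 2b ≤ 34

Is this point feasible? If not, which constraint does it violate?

not feasible — violates (2)

Constraint (2): 6a - 8b = -96, which is not ≥ -32. All other constraints are satisfied.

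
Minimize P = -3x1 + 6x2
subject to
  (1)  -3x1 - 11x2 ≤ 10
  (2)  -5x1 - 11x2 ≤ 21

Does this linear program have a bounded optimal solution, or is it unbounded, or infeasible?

unbounded

From the feasible point (-11/2, 13/22), moving in the direction (11, -3) keeps every constraint satisfied while P decreases without bound.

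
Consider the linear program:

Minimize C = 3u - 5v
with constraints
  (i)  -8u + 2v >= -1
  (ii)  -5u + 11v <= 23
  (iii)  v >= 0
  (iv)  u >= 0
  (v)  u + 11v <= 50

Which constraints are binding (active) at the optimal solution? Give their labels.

Vertices and C = 3u - 5v:
  (19/26, 63/26) → C = -129/13
  (1/8, 0) → C = 3/8
  (0, 23/11) → C = -115/11
  (0, 0) → C = 0

The minimum is at (0, 23/11). Substituting into each constraint, equality holds for (ii) and (iv); the remaining constraints have slack.

(ii) and (iv)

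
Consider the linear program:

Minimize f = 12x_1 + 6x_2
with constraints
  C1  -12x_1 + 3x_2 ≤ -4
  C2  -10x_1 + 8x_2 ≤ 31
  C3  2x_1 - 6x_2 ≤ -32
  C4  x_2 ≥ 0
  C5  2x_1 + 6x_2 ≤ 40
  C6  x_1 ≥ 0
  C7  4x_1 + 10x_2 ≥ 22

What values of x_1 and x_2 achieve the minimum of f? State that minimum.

The optimum lies where -12x_1 + 3x_2 = -4 and 2x_1 - 6x_2 = -32.
Solving simultaneously gives x_1 = 20/11, x_2 = 196/33.

x_1 = 20/11, x_2 = 196/33, minimum f = 632/11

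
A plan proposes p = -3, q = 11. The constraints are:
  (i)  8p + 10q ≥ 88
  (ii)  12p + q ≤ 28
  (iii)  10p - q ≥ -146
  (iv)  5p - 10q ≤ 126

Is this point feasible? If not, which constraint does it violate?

not feasible — violates (i)

Constraint (i): 8p + 10q = 86, which is not ≥ 88. All other constraints are satisfied.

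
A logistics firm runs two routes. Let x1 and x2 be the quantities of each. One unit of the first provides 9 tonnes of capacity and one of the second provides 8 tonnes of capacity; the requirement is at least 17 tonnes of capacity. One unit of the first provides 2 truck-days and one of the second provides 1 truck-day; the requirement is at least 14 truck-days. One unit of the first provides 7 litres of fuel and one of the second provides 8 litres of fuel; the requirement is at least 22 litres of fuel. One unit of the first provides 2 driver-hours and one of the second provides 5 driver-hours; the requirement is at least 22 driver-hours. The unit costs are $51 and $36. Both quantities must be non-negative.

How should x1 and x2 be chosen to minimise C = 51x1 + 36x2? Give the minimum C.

x1 = 6, x2 = 2, minimum C = 378

Feasible corners and C = 51x1 + 36x2:
  (0, 14) → C = 504
  (11, 0) → C = 561
  (6, 2) → C = 378
The feasible region is unbounded (it extends along (0, 1), (1, 0)), but C strictly increases along every unbounded feasible direction, so there is no improving ray and the minimum is attained at a vertex.

The optimum lies where 2x1 + x2 = 14 and 2x1 + 5x2 = 22.
Solving simultaneously gives x1 = 6, x2 = 2.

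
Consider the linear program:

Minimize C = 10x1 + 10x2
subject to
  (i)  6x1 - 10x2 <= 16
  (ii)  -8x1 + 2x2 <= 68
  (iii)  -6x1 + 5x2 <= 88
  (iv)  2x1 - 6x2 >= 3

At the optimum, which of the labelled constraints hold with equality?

Vertices and C = 10x1 + 10x2:
  (-178/17, -134/17) → C = -3120/17
  (33/8, 7/8) → C = 50
  (-207/22, -40/11) → C = -1435/11

The minimum is at (-178/17, -134/17). Substituting into each constraint, equality holds for (i) and (ii); the remaining constraints have slack.

(i) and (ii)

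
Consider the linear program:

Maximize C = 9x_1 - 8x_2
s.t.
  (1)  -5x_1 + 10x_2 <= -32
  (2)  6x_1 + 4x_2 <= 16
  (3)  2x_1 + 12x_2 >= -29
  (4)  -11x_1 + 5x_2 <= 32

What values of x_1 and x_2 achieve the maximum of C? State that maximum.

x_1 = 77/16, x_2 = -103/32, maximum C = 1105/16

Feasible corners and C = 9x_1 - 8x_2:
  (18/5, -7/5) → C = 218/5
  (47/40, -209/80) → C = 1259/40
  (77/16, -103/32) → C = 1105/16

The optimum lies where 6x_1 + 4x_2 = 16 and 2x_1 + 12x_2 = -29.
Solving simultaneously gives x_1 = 77/16, x_2 = -103/32.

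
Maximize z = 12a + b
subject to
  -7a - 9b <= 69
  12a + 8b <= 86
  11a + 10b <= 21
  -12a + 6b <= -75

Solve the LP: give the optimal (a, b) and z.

a = 51/2, b = -55/2, maximum z = 557/2

Extreme points and z = 12a + b:
  (51/2, -55/2) → z = 557/2
  (87/50, -451/50) → z = 593/50
  (173/8, -347/16) → z = 3805/16
  (146/31, -191/62) → z = 3313/62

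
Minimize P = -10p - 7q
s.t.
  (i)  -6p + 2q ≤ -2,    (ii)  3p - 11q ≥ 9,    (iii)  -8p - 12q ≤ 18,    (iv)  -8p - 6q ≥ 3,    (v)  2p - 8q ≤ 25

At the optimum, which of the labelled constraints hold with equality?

Corner points and P = -10p - 7q:
  (1/15, -4/5) → P = 74/15
  (-3/22, -31/22) → P = 247/22
  (21/106, -81/106) → P = 357/106
  (3/2, -5/2) → P = 5/2

The minimum is at (3/2, -5/2). Substituting into each constraint, equality holds for (iii) and (iv); the remaining constraints have slack.

(iii) and (iv)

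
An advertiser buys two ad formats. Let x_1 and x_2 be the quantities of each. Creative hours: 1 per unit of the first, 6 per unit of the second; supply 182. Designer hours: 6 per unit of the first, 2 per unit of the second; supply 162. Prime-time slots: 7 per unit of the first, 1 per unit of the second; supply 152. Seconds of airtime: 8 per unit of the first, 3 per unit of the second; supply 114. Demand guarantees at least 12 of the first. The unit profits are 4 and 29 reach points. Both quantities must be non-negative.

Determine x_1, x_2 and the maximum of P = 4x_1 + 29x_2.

x_1 = 12, x_2 = 6, maximum P = 222

Vertices and P = 4x_1 + 29x_2:
  (57/4, 0) → P = 57
  (12, 0) → P = 48
  (12, 6) → P = 222

The binding constraints are 8x_1 + 3x_2 = 114 and x_1 = 12.
Solving simultaneously gives x_1 = 12, x_2 = 6.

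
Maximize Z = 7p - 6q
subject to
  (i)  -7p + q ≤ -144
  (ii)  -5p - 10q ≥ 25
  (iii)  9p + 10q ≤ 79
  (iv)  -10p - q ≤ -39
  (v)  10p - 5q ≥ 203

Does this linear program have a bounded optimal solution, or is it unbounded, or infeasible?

From the feasible point (283/15, -179/15), moving in the direction (10, -9) keeps every constraint satisfied while Z increases without bound.

unbounded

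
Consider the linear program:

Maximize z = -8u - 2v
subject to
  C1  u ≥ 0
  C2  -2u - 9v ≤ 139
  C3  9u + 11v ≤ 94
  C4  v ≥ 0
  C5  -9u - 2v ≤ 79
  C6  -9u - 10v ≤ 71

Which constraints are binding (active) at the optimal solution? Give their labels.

C1 and C4

Feasible corners and z = -8u - 2v:
  (0, 94/11) → z = -188/11
  (0, 0) → z = 0
  (94/9, 0) → z = -752/9

The maximum is at (0, 0). Substituting into each constraint, equality holds for C1 and C4; the remaining constraints have slack.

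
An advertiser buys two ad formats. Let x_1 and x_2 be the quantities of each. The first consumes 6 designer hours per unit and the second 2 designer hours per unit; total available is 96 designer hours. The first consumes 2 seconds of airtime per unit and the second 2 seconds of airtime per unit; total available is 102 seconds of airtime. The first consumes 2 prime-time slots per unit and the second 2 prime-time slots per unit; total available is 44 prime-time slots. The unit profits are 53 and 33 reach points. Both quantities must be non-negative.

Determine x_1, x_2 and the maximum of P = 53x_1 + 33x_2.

x_1 = 13, x_2 = 9, maximum P = 986

Corner points and P = 53x_1 + 33x_2:
  (0, 0) → P = 0
  (0, 22) → P = 726
  (16, 0) → P = 848
  (13, 9) → P = 986

The binding constraints are 6x_1 + 2x_2 = 96 and 2x_1 + 2x_2 = 44.
Solving simultaneously gives x_1 = 13, x_2 = 9.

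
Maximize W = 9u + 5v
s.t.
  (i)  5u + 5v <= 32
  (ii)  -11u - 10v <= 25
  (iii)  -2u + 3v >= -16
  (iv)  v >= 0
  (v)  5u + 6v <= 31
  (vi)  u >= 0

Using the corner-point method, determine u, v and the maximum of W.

u = 31/5, v = 0, maximum W = 279/5

Vertices and W = 9u + 5v:
  (31/5, 0) → W = 279/5
  (0, 0) → W = 0
  (0, 31/6) → W = 155/6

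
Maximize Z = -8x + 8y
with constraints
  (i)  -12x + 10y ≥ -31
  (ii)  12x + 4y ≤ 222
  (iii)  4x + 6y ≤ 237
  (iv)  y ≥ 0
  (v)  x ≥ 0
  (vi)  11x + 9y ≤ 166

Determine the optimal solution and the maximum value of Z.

The optimum lies where x = 0 and 11x + 9y = 166.
Solving simultaneously gives x = 0, y = 166/9.

x = 0, y = 166/9, maximum Z = 1328/9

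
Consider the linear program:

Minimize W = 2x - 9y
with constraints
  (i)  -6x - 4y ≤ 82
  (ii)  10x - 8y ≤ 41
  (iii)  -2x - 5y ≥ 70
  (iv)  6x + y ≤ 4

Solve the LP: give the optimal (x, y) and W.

x = -65/11, y = -128/11, minimum W = 1022/11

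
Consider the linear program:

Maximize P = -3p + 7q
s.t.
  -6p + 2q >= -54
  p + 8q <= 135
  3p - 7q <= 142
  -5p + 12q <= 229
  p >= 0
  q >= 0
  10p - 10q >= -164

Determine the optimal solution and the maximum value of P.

Extreme points and P = -3p + 7q:
  (351/25, 378/25) → P = 1593/25
  (9, 0) → P = -27
  (19/45, 757/45) → P = 5242/45
  (0, 0) → P = 0
  (0, 82/5) → P = 574/5

p = 19/45, q = 757/45, maximum P = 5242/45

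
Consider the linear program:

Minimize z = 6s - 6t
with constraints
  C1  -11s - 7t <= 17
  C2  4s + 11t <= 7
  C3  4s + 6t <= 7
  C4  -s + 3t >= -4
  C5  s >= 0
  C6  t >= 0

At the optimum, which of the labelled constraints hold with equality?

Extreme points and z = 6s - 6t:
  (7/4, 0) → z = 21/2
  (0, 7/11) → z = -42/11
  (0, 0) → z = 0

The minimum is at (0, 7/11). Substituting into each constraint, equality holds for C2 and C5; the remaining constraints have slack.

C2 and C5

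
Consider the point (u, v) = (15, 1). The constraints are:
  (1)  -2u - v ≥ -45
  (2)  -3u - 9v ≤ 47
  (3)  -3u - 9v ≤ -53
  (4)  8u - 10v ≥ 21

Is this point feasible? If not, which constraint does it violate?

(1): -31 ≥ -45 ✓
(2): -54 ≤ 47 ✓
(3): -54 ≤ -53 ✓
(4): 110 ≥ 21 ✓

feasible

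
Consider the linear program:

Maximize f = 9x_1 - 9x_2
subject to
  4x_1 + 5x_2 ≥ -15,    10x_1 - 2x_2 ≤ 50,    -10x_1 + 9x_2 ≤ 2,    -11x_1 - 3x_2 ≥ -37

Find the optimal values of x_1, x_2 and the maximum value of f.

x_1 = 110/29, x_2 = -175/29, maximum f = 2565/29

Corner points and f = 9x_1 - 9x_2:
  (110/29, -175/29) → f = 2565/29
  (-145/86, -71/43) → f = -27/86
  (56/13, -45/13) → f = 909/13
  (109/43, 392/129) → f = -195/43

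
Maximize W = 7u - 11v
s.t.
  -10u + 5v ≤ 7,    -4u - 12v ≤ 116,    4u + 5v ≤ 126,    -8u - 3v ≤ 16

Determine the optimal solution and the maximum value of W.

u = 523/7, v = -242/7, maximum W = 6323/7

Corner points and W = 7u - 11v:
  (17/2, 92/5) → W = -1429/10
  (-101/70, -52/35) → W = 437/70
  (523/7, -242/7) → W = 6323/7
  (13/7, -72/7) → W = 883/7

At the optimal vertex, -4u - 12v = 116 and 4u + 5v = 126.
Solving simultaneously gives u = 523/7, v = -242/7.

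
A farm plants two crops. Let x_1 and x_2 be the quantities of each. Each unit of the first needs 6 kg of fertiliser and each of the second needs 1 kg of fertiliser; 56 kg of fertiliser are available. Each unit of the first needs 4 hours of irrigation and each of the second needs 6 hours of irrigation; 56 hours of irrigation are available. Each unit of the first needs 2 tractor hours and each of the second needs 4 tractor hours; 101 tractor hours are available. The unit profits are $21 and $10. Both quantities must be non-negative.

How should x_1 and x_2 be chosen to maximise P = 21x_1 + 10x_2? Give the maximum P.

x_1 = 35/4, x_2 = 7/2, maximum P = 875/4

Extreme points and P = 21x_1 + 10x_2:
  (0, 0) → P = 0
  (0, 28/3) → P = 280/3
  (28/3, 0) → P = 196
  (35/4, 7/2) → P = 875/4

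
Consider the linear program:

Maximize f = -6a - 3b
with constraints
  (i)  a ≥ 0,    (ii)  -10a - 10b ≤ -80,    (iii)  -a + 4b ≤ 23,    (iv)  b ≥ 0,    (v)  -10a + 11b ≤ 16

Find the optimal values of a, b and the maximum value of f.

a = 24/7, b = 32/7, maximum f = -240/7

The feasible region is unbounded (it extends along (4, 1), (1, 0)), but f strictly decreases along every unbounded feasible direction, so there is no improving ray and the maximum is attained at a vertex.

The binding constraints are -10a - 10b = -80 and -10a + 11b = 16.
Solving simultaneously gives a = 24/7, b = 32/7.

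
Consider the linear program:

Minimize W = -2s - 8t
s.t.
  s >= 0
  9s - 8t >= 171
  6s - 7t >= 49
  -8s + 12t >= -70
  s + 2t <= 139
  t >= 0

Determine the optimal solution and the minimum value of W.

s = 1071/19, t = 785/19, minimum W = -8422/19

Extreme points and W = -2s - 8t:
  (161/3, 39) → W = -1258/3
  (373/11, 369/22) → W = -202
  (1071/19, 785/19) → W = -8422/19
  (452/7, 521/14) → W = -2988/7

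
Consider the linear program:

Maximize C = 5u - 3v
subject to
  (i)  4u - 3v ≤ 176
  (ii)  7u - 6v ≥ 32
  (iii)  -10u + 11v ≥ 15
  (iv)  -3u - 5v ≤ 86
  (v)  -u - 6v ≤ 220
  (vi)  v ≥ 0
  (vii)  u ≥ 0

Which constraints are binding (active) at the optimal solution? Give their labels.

Extreme points and C = 5u - 3v:
  (320, 368) → C = 496
  (283/2, 130) → C = 635/2
  (26, 25) → C = 55

The maximum is at (320, 368). Substituting into each constraint, equality holds for (i) and (ii); the remaining constraints have slack.

(i) and (ii)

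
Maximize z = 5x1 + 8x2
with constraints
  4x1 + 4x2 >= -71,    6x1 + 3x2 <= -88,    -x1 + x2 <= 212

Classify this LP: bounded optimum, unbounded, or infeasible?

bounded optimum

Extreme points and z = 5x1 + 8x2:
  (-139/12, -37/6) → z = -429/4
  (-919/8, 777/8) → z = 1621/8
  (-724/9, 1184/9) → z = 5852/9
The feasible region has finitely many vertices and no improving ray; the maximum is 5852/9 at (-724/9, 1184/9).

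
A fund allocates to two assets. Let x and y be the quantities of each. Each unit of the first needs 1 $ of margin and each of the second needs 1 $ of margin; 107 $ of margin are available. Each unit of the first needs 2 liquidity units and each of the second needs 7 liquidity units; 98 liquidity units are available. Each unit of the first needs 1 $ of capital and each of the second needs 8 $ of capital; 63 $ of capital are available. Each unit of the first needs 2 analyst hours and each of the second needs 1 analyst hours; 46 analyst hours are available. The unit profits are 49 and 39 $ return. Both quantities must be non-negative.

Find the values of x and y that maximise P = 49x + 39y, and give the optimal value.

x = 61/3, y = 16/3, maximum P = 3613/3

Corner points and P = 49x + 39y:
  (0, 0) → P = 0
  (0, 63/8) → P = 2457/8
  (23, 0) → P = 1127
  (61/3, 16/3) → P = 3613/3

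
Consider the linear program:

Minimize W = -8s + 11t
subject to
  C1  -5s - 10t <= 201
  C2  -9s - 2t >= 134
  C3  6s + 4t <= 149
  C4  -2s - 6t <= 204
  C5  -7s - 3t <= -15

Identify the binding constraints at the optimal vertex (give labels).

Vertices and W = -8s + 11t:
  (-139/4, 715/8) → W = 10089/8
  (-432/13, 1073/13) → W = 15259/13
  (-387/10, 953/10) → W = 13579/10

The minimum is at (-432/13, 1073/13). Substituting into each constraint, equality holds for C2 and C5; the remaining constraints have slack.

C2 and C5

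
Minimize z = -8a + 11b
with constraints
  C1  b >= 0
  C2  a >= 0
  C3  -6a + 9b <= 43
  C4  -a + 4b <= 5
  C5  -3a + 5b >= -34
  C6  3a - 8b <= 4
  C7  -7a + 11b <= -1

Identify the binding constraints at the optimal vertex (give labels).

C4 and C6

Feasible corners and z = -8a + 11b:
  (4/3, 0) → z = -32/3
  (1/7, 0) → z = -8/7
  (14, 19/4) → z = -239/4
  (59/17, 36/17) → z = -76/17

The minimum is at (14, 19/4). Substituting into each constraint, equality holds for C4 and C6; the remaining constraints have slack.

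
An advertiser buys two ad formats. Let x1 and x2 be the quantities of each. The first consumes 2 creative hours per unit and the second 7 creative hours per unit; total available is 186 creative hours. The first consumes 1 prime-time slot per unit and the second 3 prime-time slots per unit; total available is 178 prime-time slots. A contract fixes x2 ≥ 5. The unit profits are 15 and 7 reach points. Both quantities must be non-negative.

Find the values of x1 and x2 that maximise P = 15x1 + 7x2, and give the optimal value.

Corner points and P = 15x1 + 7x2:
  (0, 186/7) → P = 186
  (0, 5) → P = 35
  (151/2, 5) → P = 2335/2

x1 = 151/2, x2 = 5, maximum P = 2335/2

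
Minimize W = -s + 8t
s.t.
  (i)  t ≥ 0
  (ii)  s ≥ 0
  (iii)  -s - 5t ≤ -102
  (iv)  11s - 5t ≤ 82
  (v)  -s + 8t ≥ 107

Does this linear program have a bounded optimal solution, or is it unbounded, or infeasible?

Feasible corners and W = -s + 8t:
  (0, 102/5) → W = 816/5
  (46/3, 52/3) → W = 370/3
The feasible region has finitely many vertices and no improving ray; the minimum is 370/3 at (46/3, 52/3).

bounded optimum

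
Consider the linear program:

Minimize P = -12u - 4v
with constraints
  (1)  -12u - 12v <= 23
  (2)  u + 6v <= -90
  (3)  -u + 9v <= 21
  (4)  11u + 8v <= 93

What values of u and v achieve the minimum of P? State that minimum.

u = 325/9, v = -1369/36, minimum P = -2531/9

At the optimal vertex, -12u - 12v = 23 and 11u + 8v = 93.
Solving simultaneously gives u = 325/9, v = -1369/36.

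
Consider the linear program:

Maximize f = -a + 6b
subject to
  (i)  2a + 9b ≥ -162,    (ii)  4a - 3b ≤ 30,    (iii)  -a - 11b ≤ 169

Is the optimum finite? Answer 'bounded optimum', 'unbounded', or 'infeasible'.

From the feasible point (-261/13, -176/13), moving in the direction (-9, 2) keeps every constraint satisfied while f increases without bound.

unbounded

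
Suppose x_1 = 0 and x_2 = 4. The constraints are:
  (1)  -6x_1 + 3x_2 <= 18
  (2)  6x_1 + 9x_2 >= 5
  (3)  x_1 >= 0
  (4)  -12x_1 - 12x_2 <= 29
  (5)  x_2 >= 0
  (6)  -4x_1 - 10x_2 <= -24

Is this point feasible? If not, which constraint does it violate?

feasible

(1): 12 ≤ 18 ✓
(2): 36 ≥ 5 ✓
(3): 0 ≥ 0 ✓
(4): -48 ≤ 29 ✓
(5): 4 ≥ 0 ✓
(6): -40 ≤ -24 ✓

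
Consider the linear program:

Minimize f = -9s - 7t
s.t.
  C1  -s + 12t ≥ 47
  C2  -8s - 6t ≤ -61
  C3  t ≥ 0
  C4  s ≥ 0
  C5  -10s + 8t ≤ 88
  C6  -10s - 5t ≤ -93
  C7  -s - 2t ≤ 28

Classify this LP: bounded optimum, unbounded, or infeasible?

From the feasible point (881/125, 563/125), moving in the direction (12, 1) keeps every constraint satisfied while f decreases without bound.

unbounded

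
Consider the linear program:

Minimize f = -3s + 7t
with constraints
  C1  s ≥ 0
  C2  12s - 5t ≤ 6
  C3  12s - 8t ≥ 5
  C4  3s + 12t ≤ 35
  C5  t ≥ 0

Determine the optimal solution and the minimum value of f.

The optimum lies where 12s - 5t = 6 and t = 0.
Solving simultaneously gives s = 1/2, t = 0.

s = 1/2, t = 0, minimum f = -3/2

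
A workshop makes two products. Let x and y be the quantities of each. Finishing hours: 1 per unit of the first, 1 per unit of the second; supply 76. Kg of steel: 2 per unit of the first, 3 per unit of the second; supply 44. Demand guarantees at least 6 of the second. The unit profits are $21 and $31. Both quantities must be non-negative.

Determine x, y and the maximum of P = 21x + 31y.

x = 13, y = 6, maximum P = 459

Corner points and P = 21x + 31y:
  (0, 44/3) → P = 1364/3
  (0, 6) → P = 186
  (13, 6) → P = 459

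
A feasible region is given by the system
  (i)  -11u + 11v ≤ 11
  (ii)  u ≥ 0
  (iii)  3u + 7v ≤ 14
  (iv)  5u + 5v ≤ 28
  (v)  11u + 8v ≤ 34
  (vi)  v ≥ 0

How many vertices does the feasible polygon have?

5

Intersecting each pair of boundary lines and keeping only the points that satisfy every inequality leaves:
  (0, 1)
  (7/10, 17/10)
  (0, 0)
  (126/53, 52/53)
  (34/11, 0)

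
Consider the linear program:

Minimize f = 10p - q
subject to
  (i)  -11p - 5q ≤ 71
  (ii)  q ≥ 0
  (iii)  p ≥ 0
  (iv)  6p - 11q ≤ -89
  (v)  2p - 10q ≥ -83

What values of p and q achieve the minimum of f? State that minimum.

Extreme points and f = 10p - q:
  (0, 89/11) → f = -89/11
  (0, 83/10) → f = -83/10
  (23/38, 160/19) → f = -45/19

The binding constraints are p = 0 and 2p - 10q = -83.
Solving simultaneously gives p = 0, q = 83/10.

p = 0, q = 83/10, minimum f = -83/10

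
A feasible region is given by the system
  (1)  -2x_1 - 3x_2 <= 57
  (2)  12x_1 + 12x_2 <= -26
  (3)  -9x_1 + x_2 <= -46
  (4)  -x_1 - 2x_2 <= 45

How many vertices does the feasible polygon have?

Intersecting each pair of boundary lines and keeping only the points that satisfy every inequality leaves:
  (81/29, -605/29)
  (21, -33)
  (263/60, -131/20)
  (122/3, -257/6)

4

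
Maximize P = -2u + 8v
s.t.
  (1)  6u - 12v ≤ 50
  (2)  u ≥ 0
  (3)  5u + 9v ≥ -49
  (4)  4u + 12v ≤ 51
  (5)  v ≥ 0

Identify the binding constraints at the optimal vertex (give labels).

Corner points and P = -2u + 8v:
  (101/10, 53/60) → P = -197/15
  (25/3, 0) → P = -50/3
  (0, 17/4) → P = 34
  (0, 0) → P = 0

The maximum is at (0, 17/4). Substituting into each constraint, equality holds for (2) and (4); the remaining constraints have slack.

(2) and (4)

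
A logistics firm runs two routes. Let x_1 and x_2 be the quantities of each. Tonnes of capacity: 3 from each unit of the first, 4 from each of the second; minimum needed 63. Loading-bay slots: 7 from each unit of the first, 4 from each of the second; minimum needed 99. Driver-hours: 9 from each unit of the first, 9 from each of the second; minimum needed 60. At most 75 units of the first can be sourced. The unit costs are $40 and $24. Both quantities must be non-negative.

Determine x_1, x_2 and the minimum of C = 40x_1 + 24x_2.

x_1 = 9, x_2 = 9, minimum C = 576

The feasible region is unbounded (it extends along (0, 1)), but C strictly increases along every unbounded feasible direction, so there is no improving ray and the minimum is attained at a vertex.

The binding constraints are 3x_1 + 4x_2 = 63 and 7x_1 + 4x_2 = 99.
Solving simultaneously gives x_1 = 9, x_2 = 9.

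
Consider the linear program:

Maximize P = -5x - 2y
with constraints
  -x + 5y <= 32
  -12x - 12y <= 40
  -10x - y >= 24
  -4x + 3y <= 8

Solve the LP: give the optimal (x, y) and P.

x = -18/7, y = -16/21, maximum P = 302/21

Feasible corners and P = -5x - 2y:
  (-62/27, -28/27) → P = 122/9
  (-18/7, -16/21) → P = 302/21
  (-40/17, -8/17) → P = 216/17

At the optimal vertex, -12x - 12y = 40 and -4x + 3y = 8.
Solving simultaneously gives x = -18/7, y = -16/21.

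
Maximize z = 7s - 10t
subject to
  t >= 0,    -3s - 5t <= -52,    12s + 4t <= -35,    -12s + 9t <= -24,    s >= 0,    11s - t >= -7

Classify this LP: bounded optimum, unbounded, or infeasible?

infeasible

The boundaries t = 0 and -3s - 5t = -52 meet at (52/3, 0), but that point violates 12s + 4t ≤ -35. Every candidate vertex is excluded by some other constraint, so the feasible region is empty.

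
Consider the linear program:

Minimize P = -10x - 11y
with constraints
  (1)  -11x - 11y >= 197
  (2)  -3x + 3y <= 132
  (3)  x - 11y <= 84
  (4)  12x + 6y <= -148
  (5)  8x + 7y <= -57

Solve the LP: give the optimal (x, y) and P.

x = -681/22, y = 287/22, minimum P = 3653/22

Extreme points and P = -10x - 11y:
  (-681/22, 287/22) → P = 3653/22
  (-113/12, -1121/132) → P = 2251/12
  (-284/5, -64/5) → P = 3544/5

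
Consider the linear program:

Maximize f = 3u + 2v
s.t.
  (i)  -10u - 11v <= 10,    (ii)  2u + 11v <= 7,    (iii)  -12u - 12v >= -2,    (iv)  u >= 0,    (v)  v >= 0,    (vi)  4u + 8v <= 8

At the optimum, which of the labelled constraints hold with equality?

(iii) and (v)

Vertices and f = 3u + 2v:
  (0, 1/6) → f = 1/3
  (1/6, 0) → f = 1/2
  (0, 0) → f = 0

The maximum is at (1/6, 0). Substituting into each constraint, equality holds for (iii) and (v); the remaining constraints have slack.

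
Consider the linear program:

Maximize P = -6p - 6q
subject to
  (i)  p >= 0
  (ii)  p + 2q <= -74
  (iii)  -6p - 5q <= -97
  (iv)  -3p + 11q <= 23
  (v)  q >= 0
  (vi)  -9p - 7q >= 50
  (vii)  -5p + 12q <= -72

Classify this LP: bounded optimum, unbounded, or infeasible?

infeasible

The boundaries -9p - 7q = 50 and -5p + 12q = -72 meet at (-96/143, -898/143), but that point violates p ≥ 0. Every candidate vertex is excluded by some other constraint, so the feasible region is empty.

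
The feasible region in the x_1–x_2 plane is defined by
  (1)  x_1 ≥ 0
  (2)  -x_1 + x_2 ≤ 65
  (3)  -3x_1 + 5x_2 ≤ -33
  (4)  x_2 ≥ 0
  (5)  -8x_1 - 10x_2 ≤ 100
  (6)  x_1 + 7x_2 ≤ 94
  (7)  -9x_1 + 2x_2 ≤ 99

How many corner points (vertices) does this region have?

Intersecting each pair of boundary lines and keeping only the points that satisfy every inequality leaves:
  (11, 0)
  (701/26, 249/26)
  (94, 0)

3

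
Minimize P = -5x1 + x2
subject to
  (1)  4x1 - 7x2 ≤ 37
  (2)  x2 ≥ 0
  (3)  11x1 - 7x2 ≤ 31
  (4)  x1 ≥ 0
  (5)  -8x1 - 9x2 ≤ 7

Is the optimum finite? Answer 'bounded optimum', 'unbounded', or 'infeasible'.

From the feasible point (31/11, 0), moving in the direction (7, 11) keeps every constraint satisfied while P decreases without bound.

unbounded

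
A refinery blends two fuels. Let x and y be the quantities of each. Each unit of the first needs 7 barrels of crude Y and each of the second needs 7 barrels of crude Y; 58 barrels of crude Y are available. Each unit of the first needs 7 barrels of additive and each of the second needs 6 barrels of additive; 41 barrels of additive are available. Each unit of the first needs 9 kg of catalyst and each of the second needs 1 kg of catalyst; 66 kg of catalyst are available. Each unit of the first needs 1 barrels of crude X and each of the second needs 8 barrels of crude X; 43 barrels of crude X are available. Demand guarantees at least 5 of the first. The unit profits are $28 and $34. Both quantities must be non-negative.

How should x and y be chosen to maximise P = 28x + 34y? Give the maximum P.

Feasible corners and P = 28x + 34y:
  (41/7, 0) → P = 164
  (5, 0) → P = 140
  (5, 1) → P = 174

The binding constraints are 7x + 6y = 41 and x = 5.
Solving simultaneously gives x = 5, y = 1.

x = 5, y = 1, maximum P = 174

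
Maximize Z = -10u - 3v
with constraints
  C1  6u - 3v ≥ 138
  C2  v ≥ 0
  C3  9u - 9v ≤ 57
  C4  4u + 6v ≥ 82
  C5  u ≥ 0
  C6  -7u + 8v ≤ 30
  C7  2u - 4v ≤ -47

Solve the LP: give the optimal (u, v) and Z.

Extreme points and Z = -10u - 3v:
  (119/3, 100/3) → Z = -1490/3
  (398/9, 382/9) → Z = -5126/9
  (242/3, 223/3) → Z = -3089/3

The optimum lies where 6u - 3v = 138 and 9u - 9v = 57.
Solving simultaneously gives u = 119/3, v = 100/3.

u = 119/3, v = 100/3, maximum Z = -1490/3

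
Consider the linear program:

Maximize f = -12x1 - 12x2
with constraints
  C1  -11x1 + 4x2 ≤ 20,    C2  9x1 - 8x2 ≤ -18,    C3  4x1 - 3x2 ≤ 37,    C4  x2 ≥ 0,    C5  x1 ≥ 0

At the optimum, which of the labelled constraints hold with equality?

Extreme points and f = -12x1 - 12x2:
  (0, 5) → f = -60
  (70, 81) → f = -1812
  (0, 9/4) → f = -27
The feasible region is unbounded (it extends along (3, 4), (4, 11)), but f strictly decreases along every unbounded feasible direction, so there is no improving ray and the maximum is attained at a vertex.

The maximum is at (0, 9/4). Substituting into each constraint, equality holds for C2 and C5; the remaining constraints have slack.

C2 and C5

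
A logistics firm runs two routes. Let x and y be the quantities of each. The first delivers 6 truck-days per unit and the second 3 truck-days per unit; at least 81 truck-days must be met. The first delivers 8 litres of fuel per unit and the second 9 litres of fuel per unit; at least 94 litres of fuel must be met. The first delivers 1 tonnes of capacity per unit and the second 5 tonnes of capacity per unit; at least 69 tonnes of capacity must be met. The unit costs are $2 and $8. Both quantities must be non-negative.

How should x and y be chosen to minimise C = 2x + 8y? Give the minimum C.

x = 22/3, y = 37/3, minimum C = 340/3

Feasible corners and C = 2x + 8y:
  (0, 27) → C = 216
  (69, 0) → C = 138
  (22/3, 37/3) → C = 340/3
The feasible region is unbounded (it extends along (0, 1), (1, 0)), but C strictly increases along every unbounded feasible direction, so there is no improving ray and the minimum is attained at a vertex.

At the optimal vertex, 6x + 3y = 81 and x + 5y = 69.
Solving simultaneously gives x = 22/3, y = 37/3.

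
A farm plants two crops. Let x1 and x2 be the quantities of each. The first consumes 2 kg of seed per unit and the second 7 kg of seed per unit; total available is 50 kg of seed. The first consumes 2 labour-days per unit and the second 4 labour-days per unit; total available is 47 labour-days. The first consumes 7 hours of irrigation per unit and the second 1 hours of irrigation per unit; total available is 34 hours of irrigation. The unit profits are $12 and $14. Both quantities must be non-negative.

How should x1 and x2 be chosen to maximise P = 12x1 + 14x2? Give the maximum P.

x1 = 4, x2 = 6, maximum P = 132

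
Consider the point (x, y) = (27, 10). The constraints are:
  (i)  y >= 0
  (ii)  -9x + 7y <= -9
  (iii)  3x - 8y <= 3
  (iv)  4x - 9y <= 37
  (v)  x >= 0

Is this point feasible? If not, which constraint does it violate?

(i): 10 ≥ 0 ✓
(ii): -173 ≤ -9 ✓
(iii): 1 ≤ 3 ✓
(iv): 18 ≤ 37 ✓
(v): 27 ≥ 0 ✓

feasible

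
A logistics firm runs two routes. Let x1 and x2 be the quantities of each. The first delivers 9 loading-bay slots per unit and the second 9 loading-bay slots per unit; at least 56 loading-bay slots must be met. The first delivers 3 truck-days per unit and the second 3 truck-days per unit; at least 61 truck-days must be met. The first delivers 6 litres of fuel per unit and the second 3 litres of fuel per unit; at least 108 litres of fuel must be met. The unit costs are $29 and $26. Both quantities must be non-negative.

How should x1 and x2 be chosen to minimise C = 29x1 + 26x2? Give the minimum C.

Extreme points and C = 29x1 + 26x2:
  (0, 36) → C = 936
  (61/3, 0) → C = 1769/3
  (47/3, 14/3) → C = 1727/3
The feasible region is unbounded (it extends along (0, 1), (1, 0)), but C strictly increases along every unbounded feasible direction, so there is no improving ray and the minimum is attained at a vertex.

x1 = 47/3, x2 = 14/3, minimum C = 1727/3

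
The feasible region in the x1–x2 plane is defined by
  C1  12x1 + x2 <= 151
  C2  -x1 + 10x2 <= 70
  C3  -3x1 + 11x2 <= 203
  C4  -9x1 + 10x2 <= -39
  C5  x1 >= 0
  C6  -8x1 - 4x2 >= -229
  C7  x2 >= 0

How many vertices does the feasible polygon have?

Of the 21 pairwise boundary intersections, those satisfying every inequality are:
  (1549/129, 297/43)
  (151/12, 0)
  (13/3, 0)

3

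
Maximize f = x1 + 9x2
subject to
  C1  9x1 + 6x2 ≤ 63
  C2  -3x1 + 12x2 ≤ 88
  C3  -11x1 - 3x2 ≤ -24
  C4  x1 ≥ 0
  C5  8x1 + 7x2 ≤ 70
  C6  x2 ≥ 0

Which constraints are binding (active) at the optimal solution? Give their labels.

Extreme points and f = x1 + 9x2:
  (38/21, 109/14) → f = 3019/42
  (7, 0) → f = 7
  (8/47, 1040/141) → f = 3128/47
  (24/11, 0) → f = 24/11

The maximum is at (38/21, 109/14). Substituting into each constraint, equality holds for C1 and C2; the remaining constraints have slack.

C1 and C2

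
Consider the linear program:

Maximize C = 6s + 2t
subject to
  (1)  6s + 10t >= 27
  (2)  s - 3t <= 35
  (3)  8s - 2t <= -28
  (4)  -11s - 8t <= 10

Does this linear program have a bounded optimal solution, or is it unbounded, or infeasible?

From the feasible point (-113/46, 96/23), moving in the direction (2, 8) keeps every constraint satisfied while C increases without bound.

unbounded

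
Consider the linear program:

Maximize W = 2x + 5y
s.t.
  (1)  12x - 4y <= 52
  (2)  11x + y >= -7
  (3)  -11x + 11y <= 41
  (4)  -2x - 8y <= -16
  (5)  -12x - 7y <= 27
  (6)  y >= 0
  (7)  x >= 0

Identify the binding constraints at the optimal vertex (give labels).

Feasible corners and W = 2x + 5y:
  (92/11, 133/11) → W = 849/11
  (60/13, 11/13) → W = 175/13
  (0, 41/11) → W = 205/11
  (0, 2) → W = 10

The maximum is at (92/11, 133/11). Substituting into each constraint, equality holds for (1) and (3); the remaining constraints have slack.

(1) and (3)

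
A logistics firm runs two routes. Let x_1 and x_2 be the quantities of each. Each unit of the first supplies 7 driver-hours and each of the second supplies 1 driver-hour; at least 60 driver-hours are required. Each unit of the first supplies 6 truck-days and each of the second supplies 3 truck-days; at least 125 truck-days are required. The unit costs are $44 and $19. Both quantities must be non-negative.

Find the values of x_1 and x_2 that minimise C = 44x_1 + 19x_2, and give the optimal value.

Feasible corners and C = 44x_1 + 19x_2:
  (0, 60) → C = 1140
  (125/6, 0) → C = 2750/3
  (11/3, 103/3) → C = 2441/3
The feasible region is unbounded (it extends along (0, 1), (1, 0)), but C strictly increases along every unbounded feasible direction, so there is no improving ray and the minimum is attained at a vertex.

x_1 = 11/3, x_2 = 103/3, minimum C = 2441/3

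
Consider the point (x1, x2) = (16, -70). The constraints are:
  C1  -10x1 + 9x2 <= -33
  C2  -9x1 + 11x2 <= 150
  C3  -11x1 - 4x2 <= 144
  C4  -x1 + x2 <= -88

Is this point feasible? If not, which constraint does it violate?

Constraint C4: -x1 + x2 = -86, which is not ≤ -88. All other constraints are satisfied.

not feasible — violates C4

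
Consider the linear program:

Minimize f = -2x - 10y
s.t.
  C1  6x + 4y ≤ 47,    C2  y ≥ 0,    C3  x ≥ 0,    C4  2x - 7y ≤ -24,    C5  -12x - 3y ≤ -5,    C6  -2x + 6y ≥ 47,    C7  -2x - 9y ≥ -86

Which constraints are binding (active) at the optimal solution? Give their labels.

Feasible corners and f = -2x - 10y:
  (47/22, 94/11) → f = -987/11
  (79/46, 211/23) → f = -2189/23
  (0, 47/6) → f = -235/3
  (0, 86/9) → f = -860/9

The minimum is at (0, 86/9). Substituting into each constraint, equality holds for C3 and C7; the remaining constraints have slack.

C3 and C7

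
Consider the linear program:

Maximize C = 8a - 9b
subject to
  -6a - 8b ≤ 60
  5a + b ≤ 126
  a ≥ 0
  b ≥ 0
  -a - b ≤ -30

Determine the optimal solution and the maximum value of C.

a = 24, b = 6, maximum C = 138

Corner points and C = 8a - 9b:
  (0, 126) → C = -1134
  (24, 6) → C = 138
  (0, 30) → C = -270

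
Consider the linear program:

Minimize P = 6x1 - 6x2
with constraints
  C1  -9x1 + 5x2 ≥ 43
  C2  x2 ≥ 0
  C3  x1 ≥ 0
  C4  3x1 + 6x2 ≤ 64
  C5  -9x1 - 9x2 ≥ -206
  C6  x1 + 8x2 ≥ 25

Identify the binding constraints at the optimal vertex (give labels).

C3 and C4

Corner points and P = 6x1 - 6x2:
  (0, 43/5) → P = -258/5
  (62/69, 235/23) → P = -1286/23
  (0, 32/3) → P = -64

The minimum is at (0, 32/3). Substituting into each constraint, equality holds for C3 and C4; the remaining constraints have slack.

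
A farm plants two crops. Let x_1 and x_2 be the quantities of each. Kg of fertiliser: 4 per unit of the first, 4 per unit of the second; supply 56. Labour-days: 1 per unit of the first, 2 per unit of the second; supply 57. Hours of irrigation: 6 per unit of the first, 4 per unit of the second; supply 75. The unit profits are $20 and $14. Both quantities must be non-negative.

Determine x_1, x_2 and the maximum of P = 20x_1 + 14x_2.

Corner points and P = 20x_1 + 14x_2:
  (0, 0) → P = 0
  (0, 14) → P = 196
  (25/2, 0) → P = 250
  (19/2, 9/2) → P = 253

x_1 = 19/2, x_2 = 9/2, maximum P = 253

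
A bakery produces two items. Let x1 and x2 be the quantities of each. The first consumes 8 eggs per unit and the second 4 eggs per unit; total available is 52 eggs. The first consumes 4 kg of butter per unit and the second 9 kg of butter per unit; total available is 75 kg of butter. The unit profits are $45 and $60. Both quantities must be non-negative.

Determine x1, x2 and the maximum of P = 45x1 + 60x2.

x1 = 3, x2 = 7, maximum P = 555

Corner points and P = 45x1 + 60x2:
  (0, 0) → P = 0
  (0, 25/3) → P = 500
  (13/2, 0) → P = 585/2
  (3, 7) → P = 555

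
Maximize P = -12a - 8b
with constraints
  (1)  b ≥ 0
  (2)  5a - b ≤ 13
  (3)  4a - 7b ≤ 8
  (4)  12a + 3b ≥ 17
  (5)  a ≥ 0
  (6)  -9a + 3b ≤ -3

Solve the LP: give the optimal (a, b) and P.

Corner points and P = -12a - 8b:
  (2, 0) → P = -24
  (17/12, 0) → P = -17
  (83/31, 12/31) → P = -1092/31
  (6, 17) → P = -208
  (20/21, 13/7) → P = -184/7

At the optimal vertex, b = 0 and 12a + 3b = 17.
Solving simultaneously gives a = 17/12, b = 0.

a = 17/12, b = 0, maximum P = -17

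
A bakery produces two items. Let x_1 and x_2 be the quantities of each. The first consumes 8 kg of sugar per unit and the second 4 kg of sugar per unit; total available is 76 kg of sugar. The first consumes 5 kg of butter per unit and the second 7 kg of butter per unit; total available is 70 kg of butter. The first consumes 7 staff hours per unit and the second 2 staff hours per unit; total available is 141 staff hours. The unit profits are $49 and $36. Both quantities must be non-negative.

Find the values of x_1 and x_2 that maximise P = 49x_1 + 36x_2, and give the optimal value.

x_1 = 7, x_2 = 5, maximum P = 523

Feasible corners and P = 49x_1 + 36x_2:
  (0, 0) → P = 0
  (0, 10) → P = 360
  (19/2, 0) → P = 931/2
  (7, 5) → P = 523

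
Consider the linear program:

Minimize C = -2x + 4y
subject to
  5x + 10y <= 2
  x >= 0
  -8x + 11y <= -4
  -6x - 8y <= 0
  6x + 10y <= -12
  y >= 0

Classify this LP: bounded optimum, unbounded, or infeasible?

infeasible

The boundaries -6x - 8y = 0 and 6x + 10y = -12 meet at (8, -6), but that point violates y ≥ 0. Every candidate vertex is excluded by some other constraint, so the feasible region is empty.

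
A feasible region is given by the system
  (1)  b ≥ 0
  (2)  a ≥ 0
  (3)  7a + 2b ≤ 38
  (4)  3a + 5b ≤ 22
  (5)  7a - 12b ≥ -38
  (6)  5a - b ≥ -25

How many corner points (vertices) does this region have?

5

Intersecting each pair of boundary lines and keeping only the points that satisfy every inequality leaves:
  (0, 0)
  (38/7, 0)
  (0, 19/6)
  (146/29, 40/29)
  (74/71, 268/71)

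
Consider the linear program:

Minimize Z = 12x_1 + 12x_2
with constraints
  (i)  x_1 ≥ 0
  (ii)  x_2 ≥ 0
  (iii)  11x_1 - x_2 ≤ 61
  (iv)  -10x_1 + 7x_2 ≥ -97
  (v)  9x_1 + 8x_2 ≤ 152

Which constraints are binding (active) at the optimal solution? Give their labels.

Vertices and Z = 12x_1 + 12x_2:
  (0, 0) → Z = 0
  (0, 19) → Z = 228
  (61/11, 0) → Z = 732/11
  (640/97, 1123/97) → Z = 21156/97

The minimum is at (0, 0). Substituting into each constraint, equality holds for (i) and (ii); the remaining constraints have slack.

(i) and (ii)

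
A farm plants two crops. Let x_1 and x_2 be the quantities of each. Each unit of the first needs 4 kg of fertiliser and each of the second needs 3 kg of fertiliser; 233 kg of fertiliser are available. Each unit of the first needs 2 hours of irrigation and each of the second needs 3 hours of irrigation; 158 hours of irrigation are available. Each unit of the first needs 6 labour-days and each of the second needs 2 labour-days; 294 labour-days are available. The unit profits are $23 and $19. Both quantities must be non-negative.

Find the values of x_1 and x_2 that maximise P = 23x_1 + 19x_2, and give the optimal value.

x_1 = 75/2, x_2 = 83/3, maximum P = 8329/6

Vertices and P = 23x_1 + 19x_2:
  (0, 0) → P = 0
  (0, 158/3) → P = 3002/3
  (49, 0) → P = 1127
  (75/2, 83/3) → P = 8329/6
  (208/5, 111/5) → P = 6893/5

The binding constraints are 4x_1 + 3x_2 = 233 and 2x_1 + 3x_2 = 158.
Solving simultaneously gives x_1 = 75/2, x_2 = 83/3.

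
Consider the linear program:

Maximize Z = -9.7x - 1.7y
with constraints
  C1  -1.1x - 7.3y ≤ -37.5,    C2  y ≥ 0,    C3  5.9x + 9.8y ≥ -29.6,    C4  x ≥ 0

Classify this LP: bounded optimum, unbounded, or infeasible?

Corner points and Z = -9.7x - 1.7y:
  (375/11, 0) → Z = -7275/22
  (0, 375/73) → Z = -1275/146
The feasible region has finitely many vertices and no improving ray; the maximum is -1275/146 at (0, 375/73).

bounded optimum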